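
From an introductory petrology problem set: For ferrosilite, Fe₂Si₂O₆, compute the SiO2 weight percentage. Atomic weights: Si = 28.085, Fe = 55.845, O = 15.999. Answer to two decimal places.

Formula mass = 263.854 g/mol.
2 Si → 2.0000 mol SiO2 per formula unit; M(SiO2) = 60.083, so SiO2 mass = 120.166 g.
120.166/263.854 × 100 = 45.54 wt%.

45.54 wt%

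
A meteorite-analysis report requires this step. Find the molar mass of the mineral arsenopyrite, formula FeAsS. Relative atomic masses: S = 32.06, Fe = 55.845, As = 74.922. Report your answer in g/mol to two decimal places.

The formula mass is the sum 1×55.845 + 1×74.922 + 1×32.06.

162.83 g/mol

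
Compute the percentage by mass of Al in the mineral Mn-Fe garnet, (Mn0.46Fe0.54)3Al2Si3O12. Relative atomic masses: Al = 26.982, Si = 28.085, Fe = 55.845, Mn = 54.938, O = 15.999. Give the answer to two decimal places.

Formula mass = 1.38×54.938 + 1.62×55.845 + 2×26.982 + 3×28.085 + 12×15.999 = 496.490 g/mol, of which 53.964 g is Al.
So Al makes up 53.964/496.490 = 0.1087 of the mass, i.e. 10.87%.

10.87 weight percent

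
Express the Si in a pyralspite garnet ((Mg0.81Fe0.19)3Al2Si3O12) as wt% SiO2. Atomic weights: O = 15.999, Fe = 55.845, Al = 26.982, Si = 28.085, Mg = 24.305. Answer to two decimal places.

42.80 wt%

Molar mass of (Mg0.81Fe0.19)3Al2Si3O12 = 2.43×24.305 + 0.57×55.845 + 2×26.982 + 3×28.085 + 12×15.999 = 421.100 g/mol.
Each formula unit contains 3 Si, equivalent to 3/1 = 3.0000 mol SiO2.
M(SiO2) = 1×28.085 + 2×15.999 = 60.083 g/mol.
Mass of SiO2 per formula unit = 3.0000 × 60.083 = 180.249 g.
SiO2 wt% = 180.249 / 421.100 × 100 = 42.80%.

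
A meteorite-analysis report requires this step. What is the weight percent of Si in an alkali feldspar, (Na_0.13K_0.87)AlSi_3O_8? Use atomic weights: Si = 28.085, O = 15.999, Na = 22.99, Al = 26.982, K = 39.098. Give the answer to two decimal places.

M((Na_0.13K_0.87)AlSi_3O_8) = 276.233 g/mol.
Si contributes 3 × 28.085 = 84.255 g per mole.
84.255/276.233 = 0.3050 → 30.50%.

30.50 wt%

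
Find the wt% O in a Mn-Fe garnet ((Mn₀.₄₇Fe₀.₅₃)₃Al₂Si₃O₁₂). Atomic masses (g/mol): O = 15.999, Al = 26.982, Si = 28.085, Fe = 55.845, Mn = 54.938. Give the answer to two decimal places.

38.67 weight percent

M((Mn₀.₄₇Fe₀.₅₃)₃Al₂Si₃O₁₂) = 496.463 g/mol.
O contributes 12 × 15.999 = 191.988 g per mole.
191.988/496.463 = 0.3867 → 38.67%.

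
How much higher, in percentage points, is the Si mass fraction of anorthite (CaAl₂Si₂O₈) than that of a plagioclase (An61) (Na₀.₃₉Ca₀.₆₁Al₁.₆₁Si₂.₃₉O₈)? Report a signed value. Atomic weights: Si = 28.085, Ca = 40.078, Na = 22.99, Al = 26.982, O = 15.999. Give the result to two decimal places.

-4.49 percentage points

M(CaAl₂Si₂O₈) = 278.204 g/mol, so wt% Si = 56.170/278.204 × 100 = 20.19%.
M(Na₀.₃₉Ca₀.₆₁Al₁.₆₁Si₂.₃₉O₈) = 271.970 g/mol, so wt% Si = 67.123/271.970 × 100 = 24.68%.
20.19 − 24.68 = -4.49 pp.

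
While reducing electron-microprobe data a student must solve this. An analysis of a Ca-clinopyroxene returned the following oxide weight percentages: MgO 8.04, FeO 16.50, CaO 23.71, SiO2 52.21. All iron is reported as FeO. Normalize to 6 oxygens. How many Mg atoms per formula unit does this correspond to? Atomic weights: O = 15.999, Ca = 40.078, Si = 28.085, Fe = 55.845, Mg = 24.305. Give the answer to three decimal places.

0.462 Mg apfu

MgO: 8.04/40.304 = 0.19948 mol → 0.19948 mol Mg, 0.19948 mol O.
FeO: 16.50/71.844 = 0.22966 mol → 0.22966 mol Fe, 0.22966 mol O.
CaO: 23.71/56.077 = 0.42281 mol → 0.42281 mol Ca, 0.42281 mol O.
SiO2: 52.21/60.083 = 0.86896 mol → 0.86896 mol Si, 1.73792 mol O.
Total oxygen = 2.58987 mol. Normalization factor = 6/2.58987 = 2.31672.
Mg per 6 O = 0.19948 × 2.31672 = 0.462.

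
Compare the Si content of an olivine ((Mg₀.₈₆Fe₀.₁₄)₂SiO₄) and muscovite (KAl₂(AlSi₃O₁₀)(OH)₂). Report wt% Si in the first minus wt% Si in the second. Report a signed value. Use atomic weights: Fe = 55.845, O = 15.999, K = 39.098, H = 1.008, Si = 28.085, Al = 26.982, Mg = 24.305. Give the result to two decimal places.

Si in (Mg₀.₈₆Fe₀.₁₄)₂SiO₄: molar mass 149.522 g/mol; 1×28.085 = 28.085 g → 18.78 wt%.
Si in KAl₂(AlSi₃O₁₀)(OH)₂: molar mass 398.303 g/mol; 3×28.085 = 84.255 g → 21.15 wt%.
Difference = 18.78 − 21.15 = -2.37 percentage points.

-2.37 percentage points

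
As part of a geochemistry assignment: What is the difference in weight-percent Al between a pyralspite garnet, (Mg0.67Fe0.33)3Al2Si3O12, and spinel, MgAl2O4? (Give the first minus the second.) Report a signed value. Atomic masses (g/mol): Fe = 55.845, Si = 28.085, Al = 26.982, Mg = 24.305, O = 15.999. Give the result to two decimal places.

Al in (Mg0.67Fe0.33)3Al2Si3O12: molar mass 434.347 g/mol; 2×26.982 = 53.964 g → 12.42 wt%.
Al in MgAl2O4: molar mass 142.265 g/mol; 2×26.982 = 53.964 g → 37.93 wt%.
Difference = 12.42 − 37.93 = -25.51 percentage points.

-25.51 percentage points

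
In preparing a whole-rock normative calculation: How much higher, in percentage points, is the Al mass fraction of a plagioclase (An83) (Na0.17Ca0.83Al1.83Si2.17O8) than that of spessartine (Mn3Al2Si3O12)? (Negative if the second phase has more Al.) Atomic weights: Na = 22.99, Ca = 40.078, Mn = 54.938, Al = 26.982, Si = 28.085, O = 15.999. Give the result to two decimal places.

7.02 percentage points

Al in Na0.17Ca0.83Al1.83Si2.17O8: molar mass 275.487 g/mol; 1.83×26.982 = 49.377 g → 17.92 wt%.
Al in Mn3Al2Si3O12: molar mass 495.021 g/mol; 2×26.982 = 53.964 g → 10.90 wt%.
Difference = 17.92 − 10.90 = 7.02 percentage points.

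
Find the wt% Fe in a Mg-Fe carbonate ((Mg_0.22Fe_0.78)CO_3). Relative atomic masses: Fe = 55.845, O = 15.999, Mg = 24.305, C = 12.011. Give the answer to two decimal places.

M((Mg_0.22Fe_0.78)CO_3) = 108.914 g/mol.
Fe contributes 0.78 × 55.845 = 43.559 g per mole.
43.559/108.914 = 0.3999 → 39.99%.

39.99 wt%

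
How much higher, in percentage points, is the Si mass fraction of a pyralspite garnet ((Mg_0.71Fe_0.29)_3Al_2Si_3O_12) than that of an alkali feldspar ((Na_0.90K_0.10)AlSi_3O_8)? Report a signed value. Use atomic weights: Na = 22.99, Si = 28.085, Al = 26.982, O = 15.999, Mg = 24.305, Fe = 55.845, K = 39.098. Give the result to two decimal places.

First mineral: 84.255 g Si in 430.562 g formula = 19.57 wt% Si.
Second mineral: 84.255 g Si in 263.830 g formula = 31.94 wt% Si.
19.57% − 31.94% gives a difference of -12.37 percentage points.

-12.37 percentage points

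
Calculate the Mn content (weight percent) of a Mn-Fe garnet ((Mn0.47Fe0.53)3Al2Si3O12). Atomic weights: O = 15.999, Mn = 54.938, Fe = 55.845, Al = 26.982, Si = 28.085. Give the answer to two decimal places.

15.60 weight percent

M((Mn0.47Fe0.53)3Al2Si3O12) = 496.463 g/mol.
Mn contributes 1.41 × 54.938 = 77.463 g per mole.
77.463/496.463 = 0.1560 → 15.60%.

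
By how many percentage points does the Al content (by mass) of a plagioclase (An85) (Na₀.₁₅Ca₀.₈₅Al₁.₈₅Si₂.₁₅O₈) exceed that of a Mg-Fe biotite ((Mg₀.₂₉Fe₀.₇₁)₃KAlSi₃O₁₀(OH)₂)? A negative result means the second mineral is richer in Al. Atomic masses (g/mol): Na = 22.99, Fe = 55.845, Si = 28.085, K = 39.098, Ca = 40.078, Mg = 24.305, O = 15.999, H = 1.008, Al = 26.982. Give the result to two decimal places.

12.53 percentage points

M(Na₀.₁₅Ca₀.₈₅Al₁.₈₅Si₂.₁₅O₈) = 275.806 g/mol, so wt% Al = 49.917/275.806 × 100 = 18.10%.
M((Mg₀.₂₉Fe₀.₇₁)₃KAlSi₃O₁₀(OH)₂) = 484.434 g/mol, so wt% Al = 26.982/484.434 × 100 = 5.57%.
18.10 − 5.57 = 12.53 pp.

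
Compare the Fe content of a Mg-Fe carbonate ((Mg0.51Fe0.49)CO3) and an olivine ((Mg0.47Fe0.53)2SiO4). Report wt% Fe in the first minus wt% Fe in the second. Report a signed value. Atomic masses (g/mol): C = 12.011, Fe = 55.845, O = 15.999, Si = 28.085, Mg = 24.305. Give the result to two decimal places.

M((Mg0.51Fe0.49)CO3) = 99.768 g/mol, so wt% Fe = 27.364/99.768 × 100 = 27.43%.
M((Mg0.47Fe0.53)2SiO4) = 174.123 g/mol, so wt% Fe = 59.196/174.123 × 100 = 34.00%.
27.43 − 34.00 = -6.57 pp.

-6.57 percentage points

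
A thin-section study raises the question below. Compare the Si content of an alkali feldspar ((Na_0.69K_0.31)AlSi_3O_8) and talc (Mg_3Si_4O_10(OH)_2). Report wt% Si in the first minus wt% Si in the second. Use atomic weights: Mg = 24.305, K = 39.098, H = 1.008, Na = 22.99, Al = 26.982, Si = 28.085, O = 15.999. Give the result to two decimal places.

M((Na_0.69K_0.31)AlSi_3O_8) = 267.212 g/mol, so wt% Si = 84.255/267.212 × 100 = 31.53%.
M(Mg_3Si_4O_10(OH)_2) = 379.259 g/mol, so wt% Si = 112.340/379.259 × 100 = 29.62%.
31.53 − 29.62 = 1.91 pp.

1.91 percentage points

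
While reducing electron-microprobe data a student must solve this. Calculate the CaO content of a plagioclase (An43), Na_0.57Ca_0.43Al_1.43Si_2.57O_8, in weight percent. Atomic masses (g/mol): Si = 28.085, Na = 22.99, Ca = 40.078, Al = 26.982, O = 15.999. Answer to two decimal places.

8.96 wt%

Formula mass = 269.093 g/mol.
0.43 Ca → 0.4300 mol CaO per formula unit; M(CaO) = 56.077, so CaO mass = 24.113 g.
24.113/269.093 × 100 = 8.96 wt%.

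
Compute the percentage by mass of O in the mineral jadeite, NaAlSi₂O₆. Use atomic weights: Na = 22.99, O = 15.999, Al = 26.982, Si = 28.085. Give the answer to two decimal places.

47.49 mass %

Formula mass = 1×22.99 + 1×26.982 + 2×28.085 + 6×15.999 = 202.136 g/mol, of which 95.994 g is O.
So O makes up 95.994/202.136 = 0.4749 of the mass, i.e. 47.49%.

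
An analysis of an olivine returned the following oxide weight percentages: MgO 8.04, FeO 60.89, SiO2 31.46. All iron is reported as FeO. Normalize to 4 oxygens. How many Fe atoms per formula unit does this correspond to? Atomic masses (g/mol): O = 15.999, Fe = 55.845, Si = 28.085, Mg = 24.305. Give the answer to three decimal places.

8.04 wt% MgO ÷ 40.304 g/mol = 0.19948 mol, giving 0.19948 Mg and 0.19948 O.
60.89 wt% FeO ÷ 71.844 g/mol = 0.84753 mol, giving 0.84753 Fe and 0.84753 O.
31.46 wt% SiO2 ÷ 60.083 g/mol = 0.52361 mol, giving 0.52361 Si and 1.04722 O.
Oxygen sums to 2.09423; scaling by 4/2.09423 = 1.91001 puts the formula on 4 O.
Fe: 0.84753 × 1.91001 = 1.619 atoms per formula unit.

1.619 Fe apfu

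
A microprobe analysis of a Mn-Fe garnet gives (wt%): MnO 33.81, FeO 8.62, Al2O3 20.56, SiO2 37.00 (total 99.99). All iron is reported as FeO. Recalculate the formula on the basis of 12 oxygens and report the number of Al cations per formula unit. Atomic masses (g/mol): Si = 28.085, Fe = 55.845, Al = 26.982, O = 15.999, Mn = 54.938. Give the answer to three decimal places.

MnO (M=70.937): mol = 0.47662; Mn = 0.47662, O = 0.47662.
FeO (M=71.844): mol = 0.11998; Fe = 0.11998, O = 0.11998.
Al2O3 (M=101.961): mol = 0.20165; Al = 0.40330, O = 0.60495.
SiO2 (M=60.083): mol = 0.61581; Si = 0.61581, O = 1.23162.
ΣO = 2.43317; factor = 12/ΣO = 4.93184.
Al apfu = 0.40330 × 4.93184 = 1.989.

1.989 Al apfu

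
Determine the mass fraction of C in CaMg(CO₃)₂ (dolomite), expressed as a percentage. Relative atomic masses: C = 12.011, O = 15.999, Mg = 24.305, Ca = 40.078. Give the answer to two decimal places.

13.03 wt%

M(CaMg(CO₃)₂) = 184.399 g/mol.
C contributes 2 × 12.011 = 24.022 g per mole.
24.022/184.399 = 0.1303 → 13.03%.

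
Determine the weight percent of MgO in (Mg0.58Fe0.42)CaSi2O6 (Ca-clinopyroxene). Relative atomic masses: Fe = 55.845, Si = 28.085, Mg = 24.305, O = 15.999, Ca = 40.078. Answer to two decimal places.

Formula mass = 229.794 g/mol.
0.58 Mg → 0.5800 mol MgO per formula unit; M(MgO) = 40.304, so MgO mass = 23.376 g.
23.376/229.794 × 100 = 10.17 wt%.

10.17 wt%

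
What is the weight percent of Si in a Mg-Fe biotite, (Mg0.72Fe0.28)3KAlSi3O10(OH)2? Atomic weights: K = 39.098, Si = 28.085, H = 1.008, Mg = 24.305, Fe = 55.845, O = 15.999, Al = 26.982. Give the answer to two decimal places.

18.99 mass %

Formula mass = 2.16*24.305 + 0.84*55.845 + 1*39.098 + 1*26.982 + 3*28.085 + 12*15.999 + 2*1.008 = 443.748 g/mol, of which 84.255 g is Si.
So Si makes up 84.255/443.748 = 0.1899 of the mass, i.e. 18.99%.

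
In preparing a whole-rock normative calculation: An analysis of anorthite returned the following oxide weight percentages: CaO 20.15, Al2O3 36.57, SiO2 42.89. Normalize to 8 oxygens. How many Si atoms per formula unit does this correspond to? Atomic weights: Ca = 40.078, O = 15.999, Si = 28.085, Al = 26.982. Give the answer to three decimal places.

20.15 wt% CaO ÷ 56.077 g/mol = 0.35933 mol, giving 0.35933 Ca and 0.35933 O.
36.57 wt% Al2O3 ÷ 101.961 g/mol = 0.35867 mol, giving 0.71734 Al and 1.07601 O.
42.89 wt% SiO2 ÷ 60.083 g/mol = 0.71385 mol, giving 0.71385 Si and 1.42770 O.
Oxygen sums to 2.86304; scaling by 8/2.86304 = 2.79423 puts the formula on 8 O.
Si: 0.71385 × 2.79423 = 1.995 atoms per formula unit.

1.995 Si apfu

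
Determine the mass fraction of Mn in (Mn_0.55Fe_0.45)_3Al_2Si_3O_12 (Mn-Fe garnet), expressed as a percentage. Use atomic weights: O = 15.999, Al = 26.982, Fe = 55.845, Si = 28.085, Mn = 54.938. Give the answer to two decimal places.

18.27 wt%

Molar mass of (Mn_0.55Fe_0.45)_3Al_2Si_3O_12: 1.65·54.938 + 1.35·55.845 + 2·26.982 + 3·28.085 + 12·15.999 = 496.245 g/mol.
Mass of Mn per formula unit: 1.65 × 54.938 = 90.648 g.
Weight fraction Mn = 90.648 / 496.245 = 0.1827.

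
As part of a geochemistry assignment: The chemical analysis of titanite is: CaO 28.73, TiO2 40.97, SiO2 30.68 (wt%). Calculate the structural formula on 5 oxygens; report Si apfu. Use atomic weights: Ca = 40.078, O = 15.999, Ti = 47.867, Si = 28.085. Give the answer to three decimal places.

0.997 Si apfu

28.73 wt% CaO ÷ 56.077 g/mol = 0.51233 mol, giving 0.51233 Ca and 0.51233 O.
40.97 wt% TiO2 ÷ 79.865 g/mol = 0.51299 mol, giving 0.51299 Ti and 1.02598 O.
30.68 wt% SiO2 ÷ 60.083 g/mol = 0.51063 mol, giving 0.51063 Si and 1.02126 O.
Oxygen sums to 2.55957; scaling by 5/2.55957 = 1.95345 puts the formula on 5 O.
Si: 0.51063 × 1.95345 = 0.997 atoms per formula unit.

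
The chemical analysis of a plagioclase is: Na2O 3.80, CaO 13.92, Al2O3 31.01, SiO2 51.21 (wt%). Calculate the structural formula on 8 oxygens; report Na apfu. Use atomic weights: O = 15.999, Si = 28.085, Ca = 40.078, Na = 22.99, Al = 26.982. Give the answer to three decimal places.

0.335 Na apfu

Na2O: 3.80/61.979 = 0.06131 mol → 0.12262 mol Na, 0.06131 mol O.
CaO: 13.92/56.077 = 0.24823 mol → 0.24823 mol Ca, 0.24823 mol O.
Al2O3: 31.01/101.961 = 0.30414 mol → 0.60828 mol Al, 0.91242 mol O.
SiO2: 51.21/60.083 = 0.85232 mol → 0.85232 mol Si, 1.70464 mol O.
Total oxygen = 2.92660 mol. Normalization factor = 8/2.92660 = 2.73355.
Na per 8 O = 0.12262 × 2.73355 = 0.335.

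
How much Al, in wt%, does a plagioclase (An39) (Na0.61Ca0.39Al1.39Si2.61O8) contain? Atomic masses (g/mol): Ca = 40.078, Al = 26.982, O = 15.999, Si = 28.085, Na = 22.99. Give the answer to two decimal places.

13.97 wt%

M(Na0.61Ca0.39Al1.39Si2.61O8) = 268.453 g/mol.
Al contributes 1.39 × 26.982 = 37.505 g per mole.
37.505/268.453 = 0.1397 → 13.97%.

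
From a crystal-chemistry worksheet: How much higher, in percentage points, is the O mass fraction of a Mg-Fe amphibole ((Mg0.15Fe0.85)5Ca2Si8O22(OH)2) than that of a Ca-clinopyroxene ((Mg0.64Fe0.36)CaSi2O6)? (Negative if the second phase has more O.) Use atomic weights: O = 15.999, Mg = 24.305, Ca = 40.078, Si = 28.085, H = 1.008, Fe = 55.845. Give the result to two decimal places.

First mineral: 383.976 g O in 946.398 g formula = 40.57 wt% O.
Second mineral: 95.994 g O in 227.901 g formula = 42.12 wt% O.
40.57% − 42.12% gives a difference of -1.55 percentage points.

-1.55 percentage points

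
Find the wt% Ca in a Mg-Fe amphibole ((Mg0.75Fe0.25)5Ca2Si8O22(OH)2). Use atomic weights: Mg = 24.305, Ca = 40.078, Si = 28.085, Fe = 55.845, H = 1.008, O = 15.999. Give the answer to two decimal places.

9.41 weight percent

Molar mass of (Mg0.75Fe0.25)5Ca2Si8O22(OH)2: 3.75×24.305 + 1.25×55.845 + 2×40.078 + 8×28.085 + 24×15.999 + 2×1.008 = 851.778 g/mol.
Mass of Ca per formula unit: 2 × 40.078 = 80.156 g.
Weight fraction Ca = 80.156 / 851.778 = 0.0941.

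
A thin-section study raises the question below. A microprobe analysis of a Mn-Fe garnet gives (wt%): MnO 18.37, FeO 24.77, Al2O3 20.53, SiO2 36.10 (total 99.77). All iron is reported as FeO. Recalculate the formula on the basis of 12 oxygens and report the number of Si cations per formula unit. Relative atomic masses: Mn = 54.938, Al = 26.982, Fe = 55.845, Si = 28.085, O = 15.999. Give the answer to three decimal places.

MnO (M=70.937): mol = 0.25896; Mn = 0.25896, O = 0.25896.
FeO (M=71.844): mol = 0.34477; Fe = 0.34477, O = 0.34477.
Al2O3 (M=101.961): mol = 0.20135; Al = 0.40270, O = 0.60405.
SiO2 (M=60.083): mol = 0.60084; Si = 0.60084, O = 1.20168.
ΣO = 2.40946; factor = 12/ΣO = 4.98037.
Si apfu = 0.60084 × 4.98037 = 2.992.

2.992 Si apfu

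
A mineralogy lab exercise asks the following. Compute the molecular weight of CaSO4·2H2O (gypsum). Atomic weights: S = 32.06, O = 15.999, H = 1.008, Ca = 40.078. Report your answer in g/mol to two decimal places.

172.16 g/mol

Ca: 1 × 40.078 = 40.0780
S: 1 × 32.06 = 32.0600
O: 6 × 15.999 = 95.9940
H: 4 × 1.008 = 4.0320
Summing the contributions gives the formula mass.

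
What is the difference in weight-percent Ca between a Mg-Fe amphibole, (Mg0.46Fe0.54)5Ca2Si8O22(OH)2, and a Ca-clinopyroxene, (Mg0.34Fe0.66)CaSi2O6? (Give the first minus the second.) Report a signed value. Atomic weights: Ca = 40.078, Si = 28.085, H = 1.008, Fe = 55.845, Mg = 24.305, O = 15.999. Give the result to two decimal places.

Ca in (Mg0.46Fe0.54)5Ca2Si8O22(OH)2: molar mass 897.511 g/mol; 2×40.078 = 80.156 g → 8.93 wt%.
Ca in (Mg0.34Fe0.66)CaSi2O6: molar mass 237.363 g/mol; 1×40.078 = 40.078 g → 16.88 wt%.
Difference = 8.93 − 16.88 = -7.95 percentage points.

-7.95 percentage points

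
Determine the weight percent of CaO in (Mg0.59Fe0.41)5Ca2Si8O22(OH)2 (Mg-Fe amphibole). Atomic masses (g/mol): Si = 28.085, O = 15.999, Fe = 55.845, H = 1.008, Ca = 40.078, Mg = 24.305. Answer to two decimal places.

12.79 wt%

Molar mass of (Mg0.59Fe0.41)5Ca2Si8O22(OH)2 = 2.95·24.305 + 2.05·55.845 + 2·40.078 + 8·28.085 + 24·15.999 + 2·1.008 = 877.010 g/mol.
Each formula unit contains 2 Ca, equivalent to 2/1 = 2.0000 mol CaO.
M(CaO) = 1×40.078 + 1×15.999 = 56.077 g/mol.
Mass of CaO per formula unit = 2.0000 × 56.077 = 112.154 g.
CaO wt% = 112.154 / 877.010 × 100 = 12.79%.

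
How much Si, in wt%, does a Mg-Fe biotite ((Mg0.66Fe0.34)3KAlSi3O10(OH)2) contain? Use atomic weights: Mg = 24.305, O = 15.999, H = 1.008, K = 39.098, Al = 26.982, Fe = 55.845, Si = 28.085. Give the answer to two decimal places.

M((Mg0.66Fe0.34)3KAlSi3O10(OH)2) = 449.425 g/mol.
Si contributes 3 × 28.085 = 84.255 g per mole.
84.255/449.425 = 0.1875 → 18.75%.

18.75 wt%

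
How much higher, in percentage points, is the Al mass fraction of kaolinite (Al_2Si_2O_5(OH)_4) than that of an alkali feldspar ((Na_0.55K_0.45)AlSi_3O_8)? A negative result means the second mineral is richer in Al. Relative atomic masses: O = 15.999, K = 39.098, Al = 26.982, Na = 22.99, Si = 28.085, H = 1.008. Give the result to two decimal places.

10.89 percentage points

Al in Al_2Si_2O_5(OH)_4: molar mass 258.157 g/mol; 2×26.982 = 53.964 g → 20.90 wt%.
Al in (Na_0.55K_0.45)AlSi_3O_8: molar mass 269.468 g/mol; 1×26.982 = 26.982 g → 10.01 wt%.
Difference = 20.90 − 10.01 = 10.89 percentage points.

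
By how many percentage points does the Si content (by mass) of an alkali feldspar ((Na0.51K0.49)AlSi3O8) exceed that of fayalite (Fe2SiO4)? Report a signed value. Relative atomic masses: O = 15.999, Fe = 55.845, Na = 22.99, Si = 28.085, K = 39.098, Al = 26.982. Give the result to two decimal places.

17.41 percentage points

M((Na0.51K0.49)AlSi3O8) = 270.112 g/mol, so wt% Si = 84.255/270.112 × 100 = 31.19%.
M(Fe2SiO4) = 203.771 g/mol, so wt% Si = 28.085/203.771 × 100 = 13.78%.
31.19 − 13.78 = 17.41 pp.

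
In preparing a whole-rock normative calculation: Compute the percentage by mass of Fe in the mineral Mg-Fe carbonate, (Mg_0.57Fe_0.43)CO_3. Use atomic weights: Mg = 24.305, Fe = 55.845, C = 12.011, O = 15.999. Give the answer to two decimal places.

24.53 mass %

M((Mg_0.57Fe_0.43)CO_3) = 97.875 g/mol.
Fe contributes 0.43 × 55.845 = 24.013 g per mole.
24.013/97.875 = 0.2453 → 24.53%.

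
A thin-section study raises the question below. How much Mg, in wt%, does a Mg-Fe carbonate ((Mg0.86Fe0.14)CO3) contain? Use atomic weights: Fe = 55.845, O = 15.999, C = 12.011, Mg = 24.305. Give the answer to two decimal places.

Molar mass of (Mg0.86Fe0.14)CO3: 0.86×24.305 + 0.14×55.845 + 1×12.011 + 3×15.999 = 88.729 g/mol.
Mass of Mg per formula unit: 0.86 × 24.305 = 20.902 g.
Weight fraction Mg = 20.902 / 88.729 = 0.2356.

23.56 wt%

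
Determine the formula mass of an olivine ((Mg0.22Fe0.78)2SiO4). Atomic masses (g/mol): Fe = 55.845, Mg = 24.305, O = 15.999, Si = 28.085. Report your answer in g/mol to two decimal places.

Mg: 0.44 × 24.305 = 10.6942
Fe: 1.56 × 55.845 = 87.1182
Si: 1 × 28.085 = 28.0850
O: 4 × 15.999 = 63.9960
Summing the contributions gives the formula mass.

189.89 g/mol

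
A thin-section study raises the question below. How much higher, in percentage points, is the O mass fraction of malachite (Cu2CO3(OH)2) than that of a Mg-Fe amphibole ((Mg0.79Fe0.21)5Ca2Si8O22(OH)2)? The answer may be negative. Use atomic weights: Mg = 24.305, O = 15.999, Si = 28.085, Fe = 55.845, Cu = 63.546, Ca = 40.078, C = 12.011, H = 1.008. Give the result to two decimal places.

M(Cu2CO3(OH)2) = 221.114 g/mol, so wt% O = 79.995/221.114 × 100 = 36.18%.
M((Mg0.79Fe0.21)5Ca2Si8O22(OH)2) = 845.470 g/mol, so wt% O = 383.976/845.470 × 100 = 45.42%.
36.18 − 45.42 = -9.24 pp.

-9.24 percentage points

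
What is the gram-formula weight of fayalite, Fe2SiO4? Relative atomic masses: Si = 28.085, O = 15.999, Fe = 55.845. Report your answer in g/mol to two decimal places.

Fe: 2 × 55.845 = 111.6900
Si: 1 × 28.085 = 28.0850
O: 4 × 15.999 = 63.9960
Summing the contributions gives the formula mass.

203.77 g/mol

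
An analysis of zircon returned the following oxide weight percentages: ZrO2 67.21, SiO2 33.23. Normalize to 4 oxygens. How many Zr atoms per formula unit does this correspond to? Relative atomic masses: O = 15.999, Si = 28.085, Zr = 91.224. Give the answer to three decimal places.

67.21 wt% ZrO2 ÷ 123.222 g/mol = 0.54544 mol, giving 0.54544 Zr and 1.09088 O.
33.23 wt% SiO2 ÷ 60.083 g/mol = 0.55307 mol, giving 0.55307 Si and 1.10614 O.
Oxygen sums to 2.19702; scaling by 4/2.19702 = 1.82065 puts the formula on 4 O.
Zr: 0.54544 × 1.82065 = 0.993 atoms per formula unit.

0.993 Zr apfu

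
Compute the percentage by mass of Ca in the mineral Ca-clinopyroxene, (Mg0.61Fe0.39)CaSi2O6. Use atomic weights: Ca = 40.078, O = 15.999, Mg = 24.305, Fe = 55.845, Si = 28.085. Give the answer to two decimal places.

Molar mass of (Mg0.61Fe0.39)CaSi2O6: 0.61×24.305 + 0.39×55.845 + 1×40.078 + 2×28.085 + 6×15.999 = 228.848 g/mol.
Mass of Ca per formula unit: 1 × 40.078 = 40.078 g.
Weight fraction Ca = 40.078 / 228.848 = 0.1751.

17.51 mass %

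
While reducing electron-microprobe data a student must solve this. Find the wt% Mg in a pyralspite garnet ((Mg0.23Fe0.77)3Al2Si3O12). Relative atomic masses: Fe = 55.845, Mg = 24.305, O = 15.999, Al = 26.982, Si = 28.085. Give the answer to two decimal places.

3.52 mass %

Formula mass = 0.69*24.305 + 2.31*55.845 + 2*26.982 + 3*28.085 + 12*15.999 = 475.979 g/mol, of which 16.770 g is Mg.
So Mg makes up 16.770/475.979 = 0.0352 of the mass, i.e. 3.52%.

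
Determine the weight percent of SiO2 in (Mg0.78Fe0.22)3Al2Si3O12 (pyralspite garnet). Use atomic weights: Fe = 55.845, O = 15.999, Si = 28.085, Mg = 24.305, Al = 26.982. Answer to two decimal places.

Formula mass = 423.938 g/mol.
3 Si → 3.0000 mol SiO2 per formula unit; M(SiO2) = 60.083, so SiO2 mass = 180.249 g.
180.249/423.938 × 100 = 42.52 wt%.

42.52 wt%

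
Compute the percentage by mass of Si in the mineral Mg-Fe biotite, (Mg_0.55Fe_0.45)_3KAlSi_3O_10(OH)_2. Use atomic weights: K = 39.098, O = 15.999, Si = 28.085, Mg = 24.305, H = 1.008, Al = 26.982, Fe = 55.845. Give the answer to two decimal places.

18.32 wt%

Molar mass of (Mg_0.55Fe_0.45)_3KAlSi_3O_10(OH)_2: 1.65*24.305 + 1.35*55.845 + 1*39.098 + 1*26.982 + 3*28.085 + 12*15.999 + 2*1.008 = 459.833 g/mol.
Mass of Si per formula unit: 3 × 28.085 = 84.255 g.
Weight fraction Si = 84.255 / 459.833 = 0.1832.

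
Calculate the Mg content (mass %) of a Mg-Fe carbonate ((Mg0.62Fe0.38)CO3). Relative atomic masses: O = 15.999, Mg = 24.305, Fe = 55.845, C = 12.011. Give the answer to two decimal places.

Molar mass of (Mg0.62Fe0.38)CO3: 0.62×24.305 + 0.38×55.845 + 1×12.011 + 3×15.999 = 96.298 g/mol.
Mass of Mg per formula unit: 0.62 × 24.305 = 15.069 g.
Weight fraction Mg = 15.069 / 96.298 = 0.1565.

15.65 mass %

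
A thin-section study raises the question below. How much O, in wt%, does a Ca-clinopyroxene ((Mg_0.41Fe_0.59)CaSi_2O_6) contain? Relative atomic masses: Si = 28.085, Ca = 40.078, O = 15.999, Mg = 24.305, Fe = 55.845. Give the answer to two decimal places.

M((Mg_0.41Fe_0.59)CaSi_2O_6) = 235.156 g/mol.
O contributes 6 × 15.999 = 95.994 g per mole.
95.994/235.156 = 0.4082 → 40.82%.

40.82 wt%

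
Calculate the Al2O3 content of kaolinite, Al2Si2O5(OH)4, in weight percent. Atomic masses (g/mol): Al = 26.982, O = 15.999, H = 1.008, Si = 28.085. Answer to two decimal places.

Formula mass = 258.157 g/mol.
2 Al → 1.0000 mol Al2O3 per formula unit; M(Al2O3) = 101.961, so Al2O3 mass = 101.961 g.
101.961/258.157 × 100 = 39.50 wt%.

39.50 wt%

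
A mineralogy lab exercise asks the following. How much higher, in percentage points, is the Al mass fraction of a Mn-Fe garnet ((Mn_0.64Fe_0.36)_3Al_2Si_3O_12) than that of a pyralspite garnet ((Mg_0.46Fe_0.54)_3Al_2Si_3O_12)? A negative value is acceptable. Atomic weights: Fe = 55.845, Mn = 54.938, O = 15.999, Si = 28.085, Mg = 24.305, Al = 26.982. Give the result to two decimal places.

-1.00 percentage points

Al in (Mn_0.64Fe_0.36)_3Al_2Si_3O_12: molar mass 496.001 g/mol; 2×26.982 = 53.964 g → 10.88 wt%.
Al in (Mg_0.46Fe_0.54)_3Al_2Si_3O_12: molar mass 454.217 g/mol; 2×26.982 = 53.964 g → 11.88 wt%.
Difference = 10.88 − 11.88 = -1.00 percentage points.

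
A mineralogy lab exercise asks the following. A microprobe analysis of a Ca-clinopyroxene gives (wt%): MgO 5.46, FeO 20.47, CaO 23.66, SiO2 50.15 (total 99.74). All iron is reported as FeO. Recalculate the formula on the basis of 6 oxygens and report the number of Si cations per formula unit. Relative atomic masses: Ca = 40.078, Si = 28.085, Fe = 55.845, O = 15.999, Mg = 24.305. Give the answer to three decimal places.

1.994 Si apfu

5.46 wt% MgO ÷ 40.304 g/mol = 0.13547 mol, giving 0.13547 Mg and 0.13547 O.
20.47 wt% FeO ÷ 71.844 g/mol = 0.28492 mol, giving 0.28492 Fe and 0.28492 O.
23.66 wt% CaO ÷ 56.077 g/mol = 0.42192 mol, giving 0.42192 Ca and 0.42192 O.
50.15 wt% SiO2 ÷ 60.083 g/mol = 0.83468 mol, giving 0.83468 Si and 1.66936 O.
Oxygen sums to 2.51167; scaling by 6/2.51167 = 2.38885 puts the formula on 6 O.
Si: 0.83468 × 2.38885 = 1.994 atoms per formula unit.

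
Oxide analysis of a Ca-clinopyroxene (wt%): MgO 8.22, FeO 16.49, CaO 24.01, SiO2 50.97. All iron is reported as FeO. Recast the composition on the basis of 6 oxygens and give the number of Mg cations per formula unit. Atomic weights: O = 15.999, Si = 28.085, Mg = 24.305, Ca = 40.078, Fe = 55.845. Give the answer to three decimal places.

MgO (M=40.304): mol = 0.20395; Mg = 0.20395, O = 0.20395.
FeO (M=71.844): mol = 0.22953; Fe = 0.22953, O = 0.22953.
CaO (M=56.077): mol = 0.42816; Ca = 0.42816, O = 0.42816.
SiO2 (M=60.083): mol = 0.84833; Si = 0.84833, O = 1.69666.
ΣO = 2.55830; factor = 6/ΣO = 2.34531.
Mg apfu = 0.20395 × 2.34531 = 0.478.

0.478 Mg apfu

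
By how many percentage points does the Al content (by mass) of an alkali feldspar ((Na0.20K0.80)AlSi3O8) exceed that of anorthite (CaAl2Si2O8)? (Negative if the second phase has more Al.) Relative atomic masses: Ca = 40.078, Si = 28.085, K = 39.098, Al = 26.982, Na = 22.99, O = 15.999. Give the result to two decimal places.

First mineral: 26.982 g Al in 275.105 g formula = 9.81 wt% Al.
Second mineral: 53.964 g Al in 278.204 g formula = 19.40 wt% Al.
9.81% − 19.40% gives a difference of -9.59 percentage points.

-9.59 percentage points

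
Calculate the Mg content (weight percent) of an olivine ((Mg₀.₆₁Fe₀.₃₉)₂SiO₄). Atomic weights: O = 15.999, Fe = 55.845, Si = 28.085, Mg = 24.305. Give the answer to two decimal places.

Formula mass = 1.22·24.305 + 0.78·55.845 + 1·28.085 + 4·15.999 = 165.292 g/mol, of which 29.652 g is Mg.
So Mg makes up 29.652/165.292 = 0.1794 of the mass, i.e. 17.94%.

17.94 weight percent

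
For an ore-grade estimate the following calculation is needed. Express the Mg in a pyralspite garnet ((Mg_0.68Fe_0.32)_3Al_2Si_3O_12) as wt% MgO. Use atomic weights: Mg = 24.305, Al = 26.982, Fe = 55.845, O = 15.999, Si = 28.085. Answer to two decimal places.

Formula mass = 433.400 g/mol.
2.04 Mg → 2.0400 mol MgO per formula unit; M(MgO) = 40.304, so MgO mass = 82.220 g.
82.220/433.400 × 100 = 18.97 wt%.

18.97 wt%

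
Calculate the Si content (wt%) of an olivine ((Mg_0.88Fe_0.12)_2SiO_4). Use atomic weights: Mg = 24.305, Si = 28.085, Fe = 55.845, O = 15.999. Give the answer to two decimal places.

18.94 wt%

M((Mg_0.88Fe_0.12)_2SiO_4) = 148.261 g/mol.
Si contributes 1 × 28.085 = 28.085 g per mole.
28.085/148.261 = 0.1894 → 18.94%.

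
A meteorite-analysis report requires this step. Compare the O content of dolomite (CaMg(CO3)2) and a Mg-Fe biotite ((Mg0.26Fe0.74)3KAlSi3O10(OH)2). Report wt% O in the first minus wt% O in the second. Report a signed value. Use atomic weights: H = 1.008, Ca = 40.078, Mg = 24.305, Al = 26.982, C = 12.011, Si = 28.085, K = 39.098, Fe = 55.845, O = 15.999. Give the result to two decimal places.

12.66 percentage points

M(CaMg(CO3)2) = 184.399 g/mol, so wt% O = 95.994/184.399 × 100 = 52.06%.
M((Mg0.26Fe0.74)3KAlSi3O10(OH)2) = 487.273 g/mol, so wt% O = 191.988/487.273 × 100 = 39.40%.
52.06 − 39.40 = 12.66 pp.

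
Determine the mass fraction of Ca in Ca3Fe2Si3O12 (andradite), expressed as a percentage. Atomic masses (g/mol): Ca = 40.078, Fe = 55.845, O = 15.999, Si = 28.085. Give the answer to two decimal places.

23.66 weight percent

M(Ca3Fe2Si3O12) = 508.167 g/mol.
Ca contributes 3 × 40.078 = 120.234 g per mole.
120.234/508.167 = 0.2366 → 23.66%.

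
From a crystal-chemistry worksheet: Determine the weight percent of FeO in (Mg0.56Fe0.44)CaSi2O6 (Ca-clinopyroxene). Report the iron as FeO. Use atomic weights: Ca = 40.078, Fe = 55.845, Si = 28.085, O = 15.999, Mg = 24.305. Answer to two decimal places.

Formula mass = 230.425 g/mol.
0.44 Fe → 0.4400 mol FeO per formula unit; M(FeO) = 71.844, so FeO mass = 31.611 g.
31.611/230.425 × 100 = 13.72 wt%.

13.72 wt%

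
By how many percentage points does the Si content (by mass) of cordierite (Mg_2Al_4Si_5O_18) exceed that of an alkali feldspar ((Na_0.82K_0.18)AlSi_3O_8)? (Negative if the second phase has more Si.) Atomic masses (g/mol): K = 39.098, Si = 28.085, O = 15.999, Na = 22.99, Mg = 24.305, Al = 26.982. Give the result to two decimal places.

M(Mg_2Al_4Si_5O_18) = 584.945 g/mol, so wt% Si = 140.425/584.945 × 100 = 24.01%.
M((Na_0.82K_0.18)AlSi_3O_8) = 265.118 g/mol, so wt% Si = 84.255/265.118 × 100 = 31.78%.
24.01 − 31.78 = -7.77 pp.

-7.77 percentage points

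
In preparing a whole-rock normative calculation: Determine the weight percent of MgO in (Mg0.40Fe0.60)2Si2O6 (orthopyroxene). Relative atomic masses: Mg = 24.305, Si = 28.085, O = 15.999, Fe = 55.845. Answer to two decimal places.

Formula mass = 238.622 g/mol.
0.80 Mg → 0.8000 mol MgO per formula unit; M(MgO) = 40.304, so MgO mass = 32.243 g.
32.243/238.622 × 100 = 13.51 wt%.

13.51 wt%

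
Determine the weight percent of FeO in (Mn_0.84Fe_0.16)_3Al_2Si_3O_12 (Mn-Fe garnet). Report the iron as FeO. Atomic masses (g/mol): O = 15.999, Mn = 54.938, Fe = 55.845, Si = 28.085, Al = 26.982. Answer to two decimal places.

Molar mass of (Mn_0.84Fe_0.16)_3Al_2Si_3O_12 = 2.52*54.938 + 0.48*55.845 + 2*26.982 + 3*28.085 + 12*15.999 = 495.456 g/mol.
Each formula unit contains 0.48 Fe, equivalent to 0.48/1 = 0.4800 mol FeO.
M(FeO) = 1×55.845 + 1×15.999 = 71.844 g/mol.
Mass of FeO per formula unit = 0.4800 × 71.844 = 34.485 g.
FeO wt% = 34.485 / 495.456 × 100 = 6.96%.

6.96 wt%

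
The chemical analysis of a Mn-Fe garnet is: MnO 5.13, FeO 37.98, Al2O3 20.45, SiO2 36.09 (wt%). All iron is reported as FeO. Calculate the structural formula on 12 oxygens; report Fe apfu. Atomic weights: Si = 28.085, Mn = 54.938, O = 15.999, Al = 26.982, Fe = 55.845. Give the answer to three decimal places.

5.13 wt% MnO ÷ 70.937 g/mol = 0.07232 mol, giving 0.07232 Mn and 0.07232 O.
37.98 wt% FeO ÷ 71.844 g/mol = 0.52865 mol, giving 0.52865 Fe and 0.52865 O.
20.45 wt% Al2O3 ÷ 101.961 g/mol = 0.20057 mol, giving 0.40114 Al and 0.60171 O.
36.09 wt% SiO2 ÷ 60.083 g/mol = 0.60067 mol, giving 0.60067 Si and 1.20134 O.
Oxygen sums to 2.40402; scaling by 12/2.40402 = 4.99164 puts the formula on 12 O.
Fe: 0.52865 × 4.99164 = 2.639 atoms per formula unit.

2.639 Fe apfu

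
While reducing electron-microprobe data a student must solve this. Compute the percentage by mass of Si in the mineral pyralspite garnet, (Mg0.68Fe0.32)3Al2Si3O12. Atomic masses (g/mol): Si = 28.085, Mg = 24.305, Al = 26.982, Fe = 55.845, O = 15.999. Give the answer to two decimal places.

19.44 weight percent

Formula mass = 2.04*24.305 + 0.96*55.845 + 2*26.982 + 3*28.085 + 12*15.999 = 433.400 g/mol, of which 84.255 g is Si.
So Si makes up 84.255/433.400 = 0.1944 of the mass, i.e. 19.44%.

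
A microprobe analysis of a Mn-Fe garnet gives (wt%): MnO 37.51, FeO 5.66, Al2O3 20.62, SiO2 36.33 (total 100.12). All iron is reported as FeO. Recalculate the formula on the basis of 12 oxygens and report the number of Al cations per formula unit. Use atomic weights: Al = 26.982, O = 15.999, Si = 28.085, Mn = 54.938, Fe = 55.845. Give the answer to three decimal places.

MnO: 37.51/70.937 = 0.52878 mol → 0.52878 mol Mn, 0.52878 mol O.
FeO: 5.66/71.844 = 0.07878 mol → 0.07878 mol Fe, 0.07878 mol O.
Al2O3: 20.62/101.961 = 0.20223 mol → 0.40446 mol Al, 0.60669 mol O.
SiO2: 36.33/60.083 = 0.60466 mol → 0.60466 mol Si, 1.20932 mol O.
Total oxygen = 2.42357 mol. Normalization factor = 12/2.42357 = 4.95137.
Al per 12 O = 0.40446 × 4.95137 = 2.003.

2.003 Al apfu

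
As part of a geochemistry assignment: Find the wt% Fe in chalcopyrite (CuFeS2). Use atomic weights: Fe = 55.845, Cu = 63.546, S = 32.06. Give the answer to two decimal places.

30.43 wt%

M(CuFeS2) = 183.511 g/mol.
Fe contributes 1 × 55.845 = 55.845 g per mole.
55.845/183.511 = 0.3043 → 30.43%.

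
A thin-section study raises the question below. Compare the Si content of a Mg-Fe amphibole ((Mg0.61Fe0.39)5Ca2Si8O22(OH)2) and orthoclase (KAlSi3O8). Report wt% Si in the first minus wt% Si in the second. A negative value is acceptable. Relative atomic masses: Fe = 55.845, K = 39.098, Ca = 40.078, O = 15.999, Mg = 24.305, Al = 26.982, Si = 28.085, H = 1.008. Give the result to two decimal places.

Si in (Mg0.61Fe0.39)5Ca2Si8O22(OH)2: molar mass 873.856 g/mol; 8×28.085 = 224.680 g → 25.71 wt%.
Si in KAlSi3O8: molar mass 278.327 g/mol; 3×28.085 = 84.255 g → 30.27 wt%.
Difference = 25.71 − 30.27 = -4.56 percentage points.

-4.56 percentage points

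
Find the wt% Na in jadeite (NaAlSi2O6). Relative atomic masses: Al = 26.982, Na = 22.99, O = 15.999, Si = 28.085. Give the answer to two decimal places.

Formula mass = 1*22.99 + 1*26.982 + 2*28.085 + 6*15.999 = 202.136 g/mol, of which 22.990 g is Na.
So Na makes up 22.990/202.136 = 0.1137 of the mass, i.e. 11.37%.

11.37 wt%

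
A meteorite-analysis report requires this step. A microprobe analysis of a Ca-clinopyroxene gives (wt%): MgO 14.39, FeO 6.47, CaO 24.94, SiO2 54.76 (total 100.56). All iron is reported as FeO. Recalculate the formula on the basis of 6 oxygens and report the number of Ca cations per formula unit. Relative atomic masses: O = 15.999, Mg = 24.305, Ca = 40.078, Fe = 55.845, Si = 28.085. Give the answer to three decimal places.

MgO: 14.39/40.304 = 0.35704 mol → 0.35704 mol Mg, 0.35704 mol O.
FeO: 6.47/71.844 = 0.09006 mol → 0.09006 mol Fe, 0.09006 mol O.
CaO: 24.94/56.077 = 0.44475 mol → 0.44475 mol Ca, 0.44475 mol O.
SiO2: 54.76/60.083 = 0.91141 mol → 0.91141 mol Si, 1.82282 mol O.
Total oxygen = 2.71467 mol. Normalization factor = 6/2.71467 = 2.21021.
Ca per 6 O = 0.44475 × 2.21021 = 0.983.

0.983 Ca apfu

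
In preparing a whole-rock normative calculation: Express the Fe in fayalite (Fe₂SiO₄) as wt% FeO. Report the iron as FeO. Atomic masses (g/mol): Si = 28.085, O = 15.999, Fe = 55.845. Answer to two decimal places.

Formula mass = 203.771 g/mol.
2 Fe → 2.0000 mol FeO per formula unit; M(FeO) = 71.844, so FeO mass = 143.688 g.
143.688/203.771 × 100 = 70.51 wt%.

70.51 wt%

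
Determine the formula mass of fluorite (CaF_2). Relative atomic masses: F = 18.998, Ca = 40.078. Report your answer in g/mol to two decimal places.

The formula mass is the sum 1·40.078 + 2·18.998.

78.07 g/mol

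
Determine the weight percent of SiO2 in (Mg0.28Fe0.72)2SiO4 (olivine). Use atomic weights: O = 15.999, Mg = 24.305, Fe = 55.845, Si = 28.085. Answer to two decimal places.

M((Mg0.28Fe0.72)2SiO4) = 186.109 g/mol; M(SiO2) = 60.083 g/mol.
Moles SiO2 per formula unit = 1 Si ÷ 1 = 1.0000.
SiO2 fraction = (1.0000 × 60.083) / 186.109 = 60.083/186.109 = 0.3228.

32.28 wt%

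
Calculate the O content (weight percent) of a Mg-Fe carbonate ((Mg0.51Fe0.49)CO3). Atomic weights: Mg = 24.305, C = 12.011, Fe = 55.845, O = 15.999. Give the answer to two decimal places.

Formula mass = 0.51*24.305 + 0.49*55.845 + 1*12.011 + 3*15.999 = 99.768 g/mol, of which 47.997 g is O.
So O makes up 47.997/99.768 = 0.4811 of the mass, i.e. 48.11%.

48.11 weight percent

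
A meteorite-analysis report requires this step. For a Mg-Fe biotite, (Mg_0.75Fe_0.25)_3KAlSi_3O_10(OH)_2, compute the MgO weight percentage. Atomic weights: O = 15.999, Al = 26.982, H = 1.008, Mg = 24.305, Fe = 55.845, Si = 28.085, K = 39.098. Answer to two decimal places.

Formula mass = 440.909 g/mol.
2.25 Mg → 2.2500 mol MgO per formula unit; M(MgO) = 40.304, so MgO mass = 90.684 g.
90.684/440.909 × 100 = 20.57 wt%.

20.57 wt%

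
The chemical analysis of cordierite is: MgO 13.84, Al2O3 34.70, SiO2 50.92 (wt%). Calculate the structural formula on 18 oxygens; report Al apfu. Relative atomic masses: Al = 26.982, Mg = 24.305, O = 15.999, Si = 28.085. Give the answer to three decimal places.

13.84 wt% MgO ÷ 40.304 g/mol = 0.34339 mol, giving 0.34339 Mg and 0.34339 O.
34.70 wt% Al2O3 ÷ 101.961 g/mol = 0.34033 mol, giving 0.68066 Al and 1.02099 O.
50.92 wt% SiO2 ÷ 60.083 g/mol = 0.84749 mol, giving 0.84749 Si and 1.69498 O.
Oxygen sums to 3.05936; scaling by 18/3.05936 = 5.88358 puts the formula on 18 O.
Al: 0.68066 × 5.88358 = 4.005 atoms per formula unit.

4.005 Al apfu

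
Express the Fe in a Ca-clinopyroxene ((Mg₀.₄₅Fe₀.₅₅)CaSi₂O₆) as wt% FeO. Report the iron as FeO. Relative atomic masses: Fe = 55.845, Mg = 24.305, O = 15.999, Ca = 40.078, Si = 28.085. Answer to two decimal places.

16.89 wt%

Formula mass = 233.894 g/mol.
0.55 Fe → 0.5500 mol FeO per formula unit; M(FeO) = 71.844, so FeO mass = 39.514 g.
39.514/233.894 × 100 = 16.89 wt%.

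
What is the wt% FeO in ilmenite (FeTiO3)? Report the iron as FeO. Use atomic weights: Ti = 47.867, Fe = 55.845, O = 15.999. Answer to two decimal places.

47.36 wt%

Formula mass = 151.709 g/mol.
1 Fe → 1.0000 mol FeO per formula unit; M(FeO) = 71.844, so FeO mass = 71.844 g.
71.844/151.709 × 100 = 47.36 wt%.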